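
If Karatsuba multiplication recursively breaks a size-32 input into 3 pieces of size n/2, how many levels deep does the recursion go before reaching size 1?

For divide and conquer with division factor 2:

Problem sizes at each level:
Level 0: 32
Level 1: 16
Level 2: 8
Level 3: 4
Level 4: 2
Level 5: 1

The root is level 0 and the size-1 base case is level 5 (the tree spans levels 0 through 5, i.e. 6 levels counting the root), so the depth is the number of divisions: log_2(32) = 5

The recursion tree depth is log_2(32) = 5. At each level, the problem size is divided by 2, so it takes 5 divisions to reduce to a base case of size 1. The algorithm makes 3 recursive calls at each level.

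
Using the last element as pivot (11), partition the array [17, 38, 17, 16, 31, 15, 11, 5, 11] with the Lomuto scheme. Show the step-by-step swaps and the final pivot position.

Lomuto partition with pivot = 11:

Initial array: [17, 38, 17, 16, 31, 15, 11, 5, 11]

arr[0]=17 > 11: no swap
arr[1]=38 > 11: no swap
arr[2]=17 > 11: no swap
arr[3]=16 > 11: no swap
arr[4]=31 > 11: no swap
arr[5]=15 > 11: no swap
arr[6]=11 <= 11: swap with position 0, array becomes [11, 38, 17, 16, 31, 15, 17, 5, 11]
arr[7]=5 <= 11: swap with position 1, array becomes [11, 5, 17, 16, 31, 15, 17, 38, 11]

Place pivot at position 2: [11, 5, 11, 16, 31, 15, 17, 38, 17]
Pivot position: 2

After partitioning with pivot 11, the array becomes [11, 5, 11, 16, 31, 15, 17, 38, 17]. The pivot is placed at index 2. All elements to the left of the pivot are <= 11, and all elements to the right are > 11.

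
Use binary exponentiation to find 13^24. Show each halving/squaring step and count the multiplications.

Computing 13^24 by squaring (build up from 13^1; each line after the first costs one multiplication):

13^1 = 13
13^2 = (13^1)^2 = 13^2 = 169
13^3 = 13 * 13^2 = 13 * 169 = 2197
13^6 = (13^3)^2 = 2197^2 = 4826809
13^12 = (13^6)^2 = 4826809^2 = 23298085122481
13^24 = (13^12)^2 = 23298085122481^2 = 542800770374370512771595361

Result: 542800770374370512771595361
Multiplications needed: 5 (5 lines after 13^1)

13^24 = 542800770374370512771595361. Using exponentiation by squaring, this requires 5 multiplications. The key idea: if the exponent is even, square the half-power; if odd, multiply by the base once.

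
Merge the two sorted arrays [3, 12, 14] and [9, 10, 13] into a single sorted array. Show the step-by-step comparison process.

Merging process:

Compare 3 vs 9: take 3 from left. Merged: [3]
Compare 12 vs 9: take 9 from right. Merged: [3, 9]
Compare 12 vs 10: take 10 from right. Merged: [3, 9, 10]
Compare 12 vs 13: take 12 from left. Merged: [3, 9, 10, 12]
Compare 14 vs 13: take 13 from right. Merged: [3, 9, 10, 12, 13]
Append remaining from left: [14]. Merged: [3, 9, 10, 12, 13, 14]

Final merged array: [3, 9, 10, 12, 13, 14]
Total comparisons: 5

The merged array is [3, 9, 10, 12, 13, 14], requiring 5 comparisons. The merge step runs in O(n) time where n is the total number of elements.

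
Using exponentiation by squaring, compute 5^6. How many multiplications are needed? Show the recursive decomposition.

Computing 5^6 by squaring (build up from 5^1; each line after the first costs one multiplication):

5^1 = 5
5^2 = (5^1)^2 = 5^2 = 25
5^3 = 5 * 5^2 = 5 * 25 = 125
5^6 = (5^3)^2 = 125^2 = 15625

Result: 15625
Multiplications needed: 3 (3 lines after 5^1)

5^6 = 15625. Using exponentiation by squaring, this requires 3 multiplications. The key idea: if the exponent is even, square the half-power; if odd, multiply by the base once.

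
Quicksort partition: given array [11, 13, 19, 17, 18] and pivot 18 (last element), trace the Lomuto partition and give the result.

Lomuto partition with pivot = 18:

Initial array: [11, 13, 19, 17, 18]

arr[0]=11 <= 18: swap with position 0, array becomes [11, 13, 19, 17, 18]
arr[1]=13 <= 18: swap with position 1, array becomes [11, 13, 19, 17, 18]
arr[2]=19 > 18: no swap
arr[3]=17 <= 18: swap with position 2, array becomes [11, 13, 17, 19, 18]

Place pivot at position 3: [11, 13, 17, 18, 19]
Pivot position: 3

After partitioning with pivot 18, the array becomes [11, 13, 17, 18, 19]. The pivot is placed at index 3. All elements to the left of the pivot are <= 18, and all elements to the right are > 18.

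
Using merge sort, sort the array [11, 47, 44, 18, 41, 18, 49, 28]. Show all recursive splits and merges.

Merge sort trace:

Split: [11, 47, 44, 18, 41, 18, 49, 28] -> [11, 47, 44, 18] and [41, 18, 49, 28]
  Split: [11, 47, 44, 18] -> [11, 47] and [44, 18]
    Split: [11, 47] -> [11] and [47]
    Merge: [11] + [47] -> [11, 47]
    Split: [44, 18] -> [44] and [18]
    Merge: [44] + [18] -> [18, 44]
  Merge: [11, 47] + [18, 44] -> [11, 18, 44, 47]
  Split: [41, 18, 49, 28] -> [41, 18] and [49, 28]
    Split: [41, 18] -> [41] and [18]
    Merge: [41] + [18] -> [18, 41]
    Split: [49, 28] -> [49] and [28]
    Merge: [49] + [28] -> [28, 49]
  Merge: [18, 41] + [28, 49] -> [18, 28, 41, 49]
Merge: [11, 18, 44, 47] + [18, 28, 41, 49] -> [11, 18, 18, 28, 41, 44, 47, 49]

Final sorted array: [11, 18, 18, 28, 41, 44, 47, 49]

The merge sort proceeds by recursively splitting the array and merging sorted halves.
After all merges, the sorted array is [11, 18, 18, 28, 41, 44, 47, 49].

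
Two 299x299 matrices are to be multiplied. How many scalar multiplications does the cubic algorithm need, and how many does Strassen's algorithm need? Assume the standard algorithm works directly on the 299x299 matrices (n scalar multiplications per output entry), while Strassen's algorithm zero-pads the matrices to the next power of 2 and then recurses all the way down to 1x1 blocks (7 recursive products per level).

Matrix multiplication for 299x299 matrices:

Strassen's algorithm requires power-of-2 dimensions. Pad 299x299 to 512x512 (next power of 2).

Standard algorithm: 299^3 = 26730899 multiplications
Strassen's algorithm: 7^(log2(512)) = 7^9 = 40353607 multiplications
Difference: 26730899 - 40353607 = -13622708 (Strassen uses MORE here due to padding overhead — for small or just-over-power-of-2 n, padding can outweigh the per-level savings)

Standard: 26730899 multiplications (299^3). Strassen: 40353607 multiplications (7^9, after padding to 512x512). Strassen reduces 8 recursive multiplications to 7 at each level.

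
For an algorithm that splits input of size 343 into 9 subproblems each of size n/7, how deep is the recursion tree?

For divide and conquer with division factor 7:

Problem sizes at each level:
Level 0: 343
Level 1: 49
Level 2: 7
Level 3: 1

The root is level 0 and the size-1 base case is level 3 (the tree spans levels 0 through 3, i.e. 4 levels counting the root), so the depth is the number of divisions: log_7(343) = 3

The recursion tree depth is log_7(343) = 3. At each level, the problem size is divided by 7, so it takes 3 divisions to reduce to a base case of size 1. The algorithm makes 9 recursive calls at each level.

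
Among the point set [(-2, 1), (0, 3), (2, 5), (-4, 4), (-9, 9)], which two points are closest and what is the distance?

Computing all pairwise distances among 5 points:

d((-2, 1), (0, 3)) = 2.8284 <-- minimum
d((-2, 1), (2, 5)) = 5.6569
d((-2, 1), (-4, 4)) = 3.6056
d((-2, 1), (-9, 9)) = 10.6301
d((0, 3), (2, 5)) = 2.8284 <-- minimum
d((0, 3), (-4, 4)) = 4.1231
d((0, 3), (-9, 9)) = 10.8167
d((2, 5), (-4, 4)) = 6.0828
d((2, 5), (-9, 9)) = 11.7047
d((-4, 4), (-9, 9)) = 7.0711

Minimum distance: 2.8284 (tie among 2 pairs: (-2, 1) and (0, 3); (0, 3) and (2, 5))

The minimum Euclidean distance is 2.8284. There is a tie: 2 pairs achieve this minimum — (-2, 1) and (0, 3); (0, 3) and (2, 5). Any of these is a valid closest pair. For 5 points, brute-force pairwise comparison is shown above. For large n, the divide-and-conquer algorithm (sort by x, recurse on halves, check the dividing strip) achieves O(n log n).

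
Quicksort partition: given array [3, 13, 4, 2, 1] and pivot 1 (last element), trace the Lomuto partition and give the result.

Lomuto partition with pivot = 1:

Initial array: [3, 13, 4, 2, 1]

arr[0]=3 > 1: no swap
arr[1]=13 > 1: no swap
arr[2]=4 > 1: no swap
arr[3]=2 > 1: no swap

Place pivot at position 0: [1, 13, 4, 2, 3]
Pivot position: 0

After partitioning with pivot 1, the array becomes [1, 13, 4, 2, 3]. The pivot is placed at index 0. All elements to the left of the pivot are <= 1, and all elements to the right are > 1.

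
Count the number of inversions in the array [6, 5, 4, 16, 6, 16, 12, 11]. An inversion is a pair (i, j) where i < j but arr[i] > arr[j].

Finding inversions in [6, 5, 4, 16, 6, 16, 12, 11]:

(0, 1): arr[0]=6 > arr[1]=5
(0, 2): arr[0]=6 > arr[2]=4
(1, 2): arr[1]=5 > arr[2]=4
(3, 4): arr[3]=16 > arr[4]=6
(3, 6): arr[3]=16 > arr[6]=12
(3, 7): arr[3]=16 > arr[7]=11
(5, 6): arr[5]=16 > arr[6]=12
(5, 7): arr[5]=16 > arr[7]=11
(6, 7): arr[6]=12 > arr[7]=11

Total inversions: 9

The array has 9 inversion(s): (0,1), (0,2), (1,2), (3,4), (3,6), (3,7), (5,6), (5,7), (6,7). Each pair (i,j) satisfies i < j and arr[i] > arr[j].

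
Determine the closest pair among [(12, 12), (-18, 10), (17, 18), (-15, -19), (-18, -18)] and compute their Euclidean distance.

Computing all pairwise distances among 5 points:

d((12, 12), (-18, 10)) = 30.0666
d((12, 12), (17, 18)) = 7.8102
d((12, 12), (-15, -19)) = 41.1096
d((12, 12), (-18, -18)) = 42.4264
d((-18, 10), (17, 18)) = 35.9026
d((-18, 10), (-15, -19)) = 29.1548
d((-18, 10), (-18, -18)) = 28.0
d((17, 18), (-15, -19)) = 48.9183
d((17, 18), (-18, -18)) = 50.2096
d((-15, -19), (-18, -18)) = 3.1623 <-- minimum

Closest pair: (-15, -19) and (-18, -18) with distance 3.1623

The closest pair is (-15, -19) and (-18, -18) with Euclidean distance 3.1623. For 5 points, brute-force pairwise comparison is shown above. For large n, the divide-and-conquer algorithm (sort by x, recurse on halves, check the dividing strip) achieves O(n log n).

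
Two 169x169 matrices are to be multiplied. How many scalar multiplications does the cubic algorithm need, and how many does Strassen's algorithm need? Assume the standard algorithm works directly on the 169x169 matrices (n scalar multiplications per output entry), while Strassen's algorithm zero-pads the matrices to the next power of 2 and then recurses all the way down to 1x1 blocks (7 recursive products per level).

Matrix multiplication for 169x169 matrices:

Strassen's algorithm requires power-of-2 dimensions. Pad 169x169 to 256x256 (next power of 2).

Standard algorithm: 169^3 = 4826809 multiplications
Strassen's algorithm: 7^(log2(256)) = 7^8 = 5764801 multiplications
Difference: 4826809 - 5764801 = -937992 (Strassen uses MORE here due to padding overhead — for small or just-over-power-of-2 n, padding can outweigh the per-level savings)

Standard: 4826809 multiplications (169^3). Strassen: 5764801 multiplications (7^8, after padding to 256x256). Strassen reduces 8 recursive multiplications to 7 at each level.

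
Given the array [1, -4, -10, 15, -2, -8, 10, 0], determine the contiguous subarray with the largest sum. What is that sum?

Using Kadane's algorithm on [1, -4, -10, 15, -2, -8, 10, 0]:

Scanning through the array:
Position 1 (value -4): max_ending_here = -3, max_so_far = 1
Position 2 (value -10): max_ending_here = -10, max_so_far = 1
Position 3 (value 15): max_ending_here = 15, max_so_far = 15
Position 4 (value -2): max_ending_here = 13, max_so_far = 15
Position 5 (value -8): max_ending_here = 5, max_so_far = 15
Position 6 (value 10): max_ending_here = 15, max_so_far = 15
Position 7 (value 0): max_ending_here = 15, max_so_far = 15

Maximum subarray: [15]
Maximum sum: 15

The maximum subarray is [15] with sum 15. This subarray runs from index 3 to index 3.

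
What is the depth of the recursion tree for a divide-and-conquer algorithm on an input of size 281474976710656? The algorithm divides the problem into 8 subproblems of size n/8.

For divide and conquer with division factor 8:

Problem sizes at each level:
Level 0: 281474976710656
Level 1: 35184372088832
Level 2: 4398046511104
Level 3: 549755813888
Level 4: 68719476736
Level 5: 8589934592
Level 6: 1073741824
Level 7: 134217728
Level 8: 16777216
Level 9: 2097152
Level 10: 262144
Level 11: 32768
Level 12: 4096
Level 13: 512
Level 14: 64
Level 15: 8
Level 16: 1

The root is level 0 and the size-1 base case is level 16 (the tree spans levels 0 through 16, i.e. 17 levels counting the root), so the depth is the number of divisions: log_8(281474976710656) = 16

The recursion tree depth is log_8(281474976710656) = 16. At each level, the problem size is divided by 8, so it takes 16 divisions to reduce to a base case of size 1. The algorithm makes 8 recursive calls at each level.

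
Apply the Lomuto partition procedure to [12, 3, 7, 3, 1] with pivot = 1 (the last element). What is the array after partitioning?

Lomuto partition with pivot = 1:

Initial array: [12, 3, 7, 3, 1]

arr[0]=12 > 1: no swap
arr[1]=3 > 1: no swap
arr[2]=7 > 1: no swap
arr[3]=3 > 1: no swap

Place pivot at position 0: [1, 3, 7, 3, 12]
Pivot position: 0

After partitioning with pivot 1, the array becomes [1, 3, 7, 3, 12]. The pivot is placed at index 0. All elements to the left of the pivot are <= 1, and all elements to the right are > 1.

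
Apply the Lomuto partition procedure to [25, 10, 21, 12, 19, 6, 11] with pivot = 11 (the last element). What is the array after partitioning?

Lomuto partition with pivot = 11:

Initial array: [25, 10, 21, 12, 19, 6, 11]

arr[0]=25 > 11: no swap
arr[1]=10 <= 11: swap with position 0, array becomes [10, 25, 21, 12, 19, 6, 11]
arr[2]=21 > 11: no swap
arr[3]=12 > 11: no swap
arr[4]=19 > 11: no swap
arr[5]=6 <= 11: swap with position 1, array becomes [10, 6, 21, 12, 19, 25, 11]

Place pivot at position 2: [10, 6, 11, 12, 19, 25, 21]
Pivot position: 2

After partitioning with pivot 11, the array becomes [10, 6, 11, 12, 19, 25, 21]. The pivot is placed at index 2. All elements to the left of the pivot are <= 11, and all elements to the right are > 11.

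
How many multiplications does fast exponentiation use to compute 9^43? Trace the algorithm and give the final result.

Computing 9^43 by squaring (build up from 9^1; each line after the first costs one multiplication):

9^1 = 9
9^2 = (9^1)^2 = 9^2 = 81
9^4 = (9^2)^2 = 81^2 = 6561
9^5 = 9 * 9^4 = 9 * 6561 = 59049
9^10 = (9^5)^2 = 59049^2 = 3486784401
9^20 = (9^10)^2 = 3486784401^2 = 12157665459056928801
9^21 = 9 * 9^20 = 9 * 12157665459056928801 = 109418989131512359209
9^42 = (9^21)^2 = 109418989131512359209^2 = 11972515182562019788602740026717047105681
9^43 = 9 * 9^42 = 9 * 11972515182562019788602740026717047105681 = 107752636643058178097424660240453423951129

Result: 107752636643058178097424660240453423951129
Multiplications needed: 8 (8 lines after 9^1)

9^43 = 107752636643058178097424660240453423951129. Using exponentiation by squaring, this requires 8 multiplications. The key idea: if the exponent is even, square the half-power; if odd, multiply by the base once.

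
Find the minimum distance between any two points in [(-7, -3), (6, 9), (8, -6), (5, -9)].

Computing all pairwise distances among 4 points:

d((-7, -3), (6, 9)) = 17.6918
d((-7, -3), (8, -6)) = 15.2971
d((-7, -3), (5, -9)) = 13.4164
d((6, 9), (8, -6)) = 15.1327
d((6, 9), (5, -9)) = 18.0278
d((8, -6), (5, -9)) = 4.2426 <-- minimum

Closest pair: (8, -6) and (5, -9) with distance 4.2426

The closest pair is (8, -6) and (5, -9) with Euclidean distance 4.2426. For 4 points, brute-force pairwise comparison is shown above. For large n, the divide-and-conquer algorithm (sort by x, recurse on halves, check the dividing strip) achieves O(n log n).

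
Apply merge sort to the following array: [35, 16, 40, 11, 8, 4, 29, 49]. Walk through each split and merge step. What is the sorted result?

Merge sort trace:

Split: [35, 16, 40, 11, 8, 4, 29, 49] -> [35, 16, 40, 11] and [8, 4, 29, 49]
  Split: [35, 16, 40, 11] -> [35, 16] and [40, 11]
    Split: [35, 16] -> [35] and [16]
    Merge: [35] + [16] -> [16, 35]
    Split: [40, 11] -> [40] and [11]
    Merge: [40] + [11] -> [11, 40]
  Merge: [16, 35] + [11, 40] -> [11, 16, 35, 40]
  Split: [8, 4, 29, 49] -> [8, 4] and [29, 49]
    Split: [8, 4] -> [8] and [4]
    Merge: [8] + [4] -> [4, 8]
    Split: [29, 49] -> [29] and [49]
    Merge: [29] + [49] -> [29, 49]
  Merge: [4, 8] + [29, 49] -> [4, 8, 29, 49]
Merge: [11, 16, 35, 40] + [4, 8, 29, 49] -> [4, 8, 11, 16, 29, 35, 40, 49]

Final sorted array: [4, 8, 11, 16, 29, 35, 40, 49]

The merge sort proceeds by recursively splitting the array and merging sorted halves.
After all merges, the sorted array is [4, 8, 11, 16, 29, 35, 40, 49].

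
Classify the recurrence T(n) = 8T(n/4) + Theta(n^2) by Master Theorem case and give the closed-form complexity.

Master Theorem for T(n) = 8T(n/4) + O(n^2):

a = 8, b = 4, c = 2
log_b(a) = log_4(8) = 1.5000

Case 3: c = 2 > log_4(8) = 1.5000
T(n) = O(n^2) = O(n^2)

For T(n) = 8T(n/4) + O(n^2): log_4(8) = 1.5000. This is Case 3 of the Master Theorem (c > log_b(a), work dominated by root), giving O(n^2).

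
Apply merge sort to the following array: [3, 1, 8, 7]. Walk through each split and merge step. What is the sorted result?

Merge sort trace:

Split: [3, 1, 8, 7] -> [3, 1] and [8, 7]
  Split: [3, 1] -> [3] and [1]
  Merge: [3] + [1] -> [1, 3]
  Split: [8, 7] -> [8] and [7]
  Merge: [8] + [7] -> [7, 8]
Merge: [1, 3] + [7, 8] -> [1, 3, 7, 8]

Final sorted array: [1, 3, 7, 8]

The merge sort proceeds by recursively splitting the array and merging sorted halves.
After all merges, the sorted array is [1, 3, 7, 8].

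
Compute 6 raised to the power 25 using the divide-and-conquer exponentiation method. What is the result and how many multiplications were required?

Computing 6^25 by squaring (build up from 6^1; each line after the first costs one multiplication):

6^1 = 6
6^2 = (6^1)^2 = 6^2 = 36
6^3 = 6 * 6^2 = 6 * 36 = 216
6^6 = (6^3)^2 = 216^2 = 46656
6^12 = (6^6)^2 = 46656^2 = 2176782336
6^24 = (6^12)^2 = 2176782336^2 = 4738381338321616896
6^25 = 6 * 6^24 = 6 * 4738381338321616896 = 28430288029929701376

Result: 28430288029929701376
Multiplications needed: 6 (6 lines after 6^1)

6^25 = 28430288029929701376. Using exponentiation by squaring, this requires 6 multiplications. The key idea: if the exponent is even, square the half-power; if odd, multiply by the base once.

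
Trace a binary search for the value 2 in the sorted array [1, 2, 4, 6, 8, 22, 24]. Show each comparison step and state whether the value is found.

Binary search for 2 in [1, 2, 4, 6, 8, 22, 24]:

lo=0, hi=6, mid=3, arr[mid]=6 -> 6 > 2, search left half
lo=0, hi=2, mid=1, arr[mid]=2 -> Found target at index 1!

Binary search finds 2 at index 1 after 2 comparisons. The search repeatedly halves the search space by comparing with the middle element.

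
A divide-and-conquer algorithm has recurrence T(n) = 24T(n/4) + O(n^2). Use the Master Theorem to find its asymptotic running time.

Master Theorem for T(n) = 24T(n/4) + O(n^2):

a = 24, b = 4, c = 2
log_b(a) = log_4(24) = 2.2925

Case 1: c = 2 < log_4(24) = 2.2925
T(n) = O(n^(log_4 24))

For T(n) = 24T(n/4) + O(n^2): log_4(24) = 2.2925. This is Case 1 of the Master Theorem (c < log_b(a), work dominated by leaves), giving O(n^(log_4 24)).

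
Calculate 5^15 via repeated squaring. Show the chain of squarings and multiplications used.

Computing 5^15 by squaring (build up from 5^1; each line after the first costs one multiplication):

5^1 = 5
5^2 = (5^1)^2 = 5^2 = 25
5^3 = 5 * 5^2 = 5 * 25 = 125
5^6 = (5^3)^2 = 125^2 = 15625
5^7 = 5 * 5^6 = 5 * 15625 = 78125
5^14 = (5^7)^2 = 78125^2 = 6103515625
5^15 = 5 * 5^14 = 5 * 6103515625 = 30517578125

Result: 30517578125
Multiplications needed: 6 (6 lines after 5^1)

5^15 = 30517578125. Using exponentiation by squaring, this requires 6 multiplications. The key idea: if the exponent is even, square the half-power; if odd, multiply by the base once.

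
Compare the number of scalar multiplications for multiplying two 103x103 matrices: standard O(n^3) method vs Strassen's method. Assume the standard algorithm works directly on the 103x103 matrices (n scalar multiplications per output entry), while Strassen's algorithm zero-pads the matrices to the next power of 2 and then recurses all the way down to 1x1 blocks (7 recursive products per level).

Matrix multiplication for 103x103 matrices:

Strassen's algorithm requires power-of-2 dimensions. Pad 103x103 to 128x128 (next power of 2).

Standard algorithm: 103^3 = 1092727 multiplications
Strassen's algorithm: 7^(log2(128)) = 7^7 = 823543 multiplications
Savings: 1092727 - 823543 = 269184 multiplications

Standard: 1092727 multiplications (103^3). Strassen: 823543 multiplications (7^7, after padding to 128x128). Strassen reduces 8 recursive multiplications to 7 at each level.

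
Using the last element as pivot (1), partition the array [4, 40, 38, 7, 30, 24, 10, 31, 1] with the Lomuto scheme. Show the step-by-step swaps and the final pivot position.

Lomuto partition with pivot = 1:

Initial array: [4, 40, 38, 7, 30, 24, 10, 31, 1]

arr[0]=4 > 1: no swap
arr[1]=40 > 1: no swap
arr[2]=38 > 1: no swap
arr[3]=7 > 1: no swap
arr[4]=30 > 1: no swap
arr[5]=24 > 1: no swap
arr[6]=10 > 1: no swap
arr[7]=31 > 1: no swap

Place pivot at position 0: [1, 40, 38, 7, 30, 24, 10, 31, 4]
Pivot position: 0

After partitioning with pivot 1, the array becomes [1, 40, 38, 7, 30, 24, 10, 31, 4]. The pivot is placed at index 0. All elements to the left of the pivot are <= 1, and all elements to the right are > 1.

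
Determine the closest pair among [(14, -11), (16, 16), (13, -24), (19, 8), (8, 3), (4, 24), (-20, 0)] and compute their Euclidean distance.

Computing all pairwise distances among 7 points:

d((14, -11), (16, 16)) = 27.074
d((14, -11), (13, -24)) = 13.0384
d((14, -11), (19, 8)) = 19.6469
d((14, -11), (8, 3)) = 15.2315
d((14, -11), (4, 24)) = 36.4005
d((14, -11), (-20, 0)) = 35.7351
d((16, 16), (13, -24)) = 40.1123
d((16, 16), (19, 8)) = 8.544 <-- minimum
d((16, 16), (8, 3)) = 15.2643
d((16, 16), (4, 24)) = 14.4222
d((16, 16), (-20, 0)) = 39.3954
d((13, -24), (19, 8)) = 32.5576
d((13, -24), (8, 3)) = 27.4591
d((13, -24), (4, 24)) = 48.8365
d((13, -24), (-20, 0)) = 40.8044
d((19, 8), (8, 3)) = 12.083
d((19, 8), (4, 24)) = 21.9317
d((19, 8), (-20, 0)) = 39.8121
d((8, 3), (4, 24)) = 21.3776
d((8, 3), (-20, 0)) = 28.1603
d((4, 24), (-20, 0)) = 33.9411

Closest pair: (16, 16) and (19, 8) with distance 8.544

The closest pair is (16, 16) and (19, 8) with Euclidean distance 8.544. For 7 points, brute-force pairwise comparison is shown above. For large n, the divide-and-conquer algorithm (sort by x, recurse on halves, check the dividing strip) achieves O(n log n).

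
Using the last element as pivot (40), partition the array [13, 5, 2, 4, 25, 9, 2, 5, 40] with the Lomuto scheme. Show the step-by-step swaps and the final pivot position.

Lomuto partition with pivot = 40:

Initial array: [13, 5, 2, 4, 25, 9, 2, 5, 40]

arr[0]=13 <= 40: swap with position 0, array becomes [13, 5, 2, 4, 25, 9, 2, 5, 40]
arr[1]=5 <= 40: swap with position 1, array becomes [13, 5, 2, 4, 25, 9, 2, 5, 40]
arr[2]=2 <= 40: swap with position 2, array becomes [13, 5, 2, 4, 25, 9, 2, 5, 40]
arr[3]=4 <= 40: swap with position 3, array becomes [13, 5, 2, 4, 25, 9, 2, 5, 40]
arr[4]=25 <= 40: swap with position 4, array becomes [13, 5, 2, 4, 25, 9, 2, 5, 40]
arr[5]=9 <= 40: swap with position 5, array becomes [13, 5, 2, 4, 25, 9, 2, 5, 40]
arr[6]=2 <= 40: swap with position 6, array becomes [13, 5, 2, 4, 25, 9, 2, 5, 40]
arr[7]=5 <= 40: swap with position 7, array becomes [13, 5, 2, 4, 25, 9, 2, 5, 40]

Place pivot at position 8: [13, 5, 2, 4, 25, 9, 2, 5, 40]
Pivot position: 8

After partitioning with pivot 40, the array becomes [13, 5, 2, 4, 25, 9, 2, 5, 40]. The pivot is placed at index 8. All elements to the left of the pivot are <= 40, and all elements to the right are > 40.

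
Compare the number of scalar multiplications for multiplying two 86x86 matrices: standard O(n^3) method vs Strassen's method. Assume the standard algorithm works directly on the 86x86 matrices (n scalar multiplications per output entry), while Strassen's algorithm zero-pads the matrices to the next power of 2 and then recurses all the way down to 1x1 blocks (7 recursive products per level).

Matrix multiplication for 86x86 matrices:

Strassen's algorithm requires power-of-2 dimensions. Pad 86x86 to 128x128 (next power of 2).

Standard algorithm: 86^3 = 636056 multiplications
Strassen's algorithm: 7^(log2(128)) = 7^7 = 823543 multiplications
Difference: 636056 - 823543 = -187487 (Strassen uses MORE here due to padding overhead — for small or just-over-power-of-2 n, padding can outweigh the per-level savings)

Standard: 636056 multiplications (86^3). Strassen: 823543 multiplications (7^7, after padding to 128x128). Strassen reduces 8 recursive multiplications to 7 at each level.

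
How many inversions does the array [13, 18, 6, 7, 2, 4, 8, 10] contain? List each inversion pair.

Finding inversions in [13, 18, 6, 7, 2, 4, 8, 10]:

(0, 2): arr[0]=13 > arr[2]=6
(0, 3): arr[0]=13 > arr[3]=7
(0, 4): arr[0]=13 > arr[4]=2
(0, 5): arr[0]=13 > arr[5]=4
(0, 6): arr[0]=13 > arr[6]=8
(0, 7): arr[0]=13 > arr[7]=10
(1, 2): arr[1]=18 > arr[2]=6
(1, 3): arr[1]=18 > arr[3]=7
(1, 4): arr[1]=18 > arr[4]=2
(1, 5): arr[1]=18 > arr[5]=4
(1, 6): arr[1]=18 > arr[6]=8
(1, 7): arr[1]=18 > arr[7]=10
(2, 4): arr[2]=6 > arr[4]=2
(2, 5): arr[2]=6 > arr[5]=4
(3, 4): arr[3]=7 > arr[4]=2
(3, 5): arr[3]=7 > arr[5]=4

Total inversions: 16

The array has 16 inversion(s): (0,2), (0,3), (0,4), (0,5), (0,6), (0,7), (1,2), (1,3), (1,4), (1,5), (1,6), (1,7), (2,4), (2,5), (3,4), (3,5). Each pair (i,j) satisfies i < j and arr[i] > arr[j].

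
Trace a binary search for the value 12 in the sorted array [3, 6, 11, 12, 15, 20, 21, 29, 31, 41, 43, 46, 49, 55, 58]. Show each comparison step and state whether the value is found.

Binary search for 12 in [3, 6, 11, 12, 15, 20, 21, 29, 31, 41, 43, 46, 49, 55, 58]:

lo=0, hi=14, mid=7, arr[mid]=29 -> 29 > 12, search left half
lo=0, hi=6, mid=3, arr[mid]=12 -> Found target at index 3!

Binary search finds 12 at index 3 after 2 comparisons. The search repeatedly halves the search space by comparing with the middle element.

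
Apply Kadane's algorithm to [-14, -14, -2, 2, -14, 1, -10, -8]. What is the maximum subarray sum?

Using Kadane's algorithm on [-14, -14, -2, 2, -14, 1, -10, -8]:

Scanning through the array:
Position 1 (value -14): max_ending_here = -14, max_so_far = -14
Position 2 (value -2): max_ending_here = -2, max_so_far = -2
Position 3 (value 2): max_ending_here = 2, max_so_far = 2
Position 4 (value -14): max_ending_here = -12, max_so_far = 2
Position 5 (value 1): max_ending_here = 1, max_so_far = 2
Position 6 (value -10): max_ending_here = -9, max_so_far = 2
Position 7 (value -8): max_ending_here = -8, max_so_far = 2

Maximum subarray: [2]
Maximum sum: 2

The maximum subarray is [2] with sum 2. This subarray runs from index 3 to index 3.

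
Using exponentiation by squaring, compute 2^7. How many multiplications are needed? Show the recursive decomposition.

Computing 2^7 by squaring (build up from 2^1; each line after the first costs one multiplication):

2^1 = 2
2^2 = (2^1)^2 = 2^2 = 4
2^3 = 2 * 2^2 = 2 * 4 = 8
2^6 = (2^3)^2 = 8^2 = 64
2^7 = 2 * 2^6 = 2 * 64 = 128

Result: 128
Multiplications needed: 4 (4 lines after 2^1)

2^7 = 128. Using exponentiation by squaring, this requires 4 multiplications. The key idea: if the exponent is even, square the half-power; if odd, multiply by the base once.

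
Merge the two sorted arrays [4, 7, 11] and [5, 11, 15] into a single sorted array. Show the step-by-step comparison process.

Merging process:

Compare 4 vs 5: take 4 from left. Merged: [4]
Compare 7 vs 5: take 5 from right. Merged: [4, 5]
Compare 7 vs 11: take 7 from left. Merged: [4, 5, 7]
Compare 11 vs 11: take 11 from left. Merged: [4, 5, 7, 11]
Append remaining from right: [11, 15]. Merged: [4, 5, 7, 11, 11, 15]

Final merged array: [4, 5, 7, 11, 11, 15]
Total comparisons: 4

The merged array is [4, 5, 7, 11, 11, 15], requiring 4 comparisons. The merge step runs in O(n) time where n is the total number of elements.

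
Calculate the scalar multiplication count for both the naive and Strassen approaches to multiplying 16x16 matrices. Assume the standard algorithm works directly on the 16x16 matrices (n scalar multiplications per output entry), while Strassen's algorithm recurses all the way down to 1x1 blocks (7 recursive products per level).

Matrix multiplication for 16x16 matrices:

Standard algorithm: 16^3 = 4096 multiplications
Strassen's algorithm: 7^(log2(16)) = 7^4 = 2401 multiplications
Savings: 4096 - 2401 = 1695 multiplications

Standard: 4096 multiplications (16^3). Strassen: 2401 multiplications (7^4). Strassen reduces 8 recursive multiplications to 7 at each level.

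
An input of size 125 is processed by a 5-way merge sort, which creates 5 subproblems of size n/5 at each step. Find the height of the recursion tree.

For divide and conquer with division factor 5:

Problem sizes at each level:
Level 0: 125
Level 1: 25
Level 2: 5
Level 3: 1

The root is level 0 and the size-1 base case is level 3 (the tree spans levels 0 through 3, i.e. 4 levels counting the root), so the depth is the number of divisions: log_5(125) = 3

The recursion tree depth is log_5(125) = 3. At each level, the problem size is divided by 5, so it takes 3 divisions to reduce to a base case of size 1. The algorithm makes 5 recursive calls at each level.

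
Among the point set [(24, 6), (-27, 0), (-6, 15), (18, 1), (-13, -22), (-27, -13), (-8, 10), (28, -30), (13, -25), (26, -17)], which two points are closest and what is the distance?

Computing all pairwise distances among 10 points:

d((24, 6), (-27, 0)) = 51.3517
d((24, 6), (-6, 15)) = 31.3209
d((24, 6), (18, 1)) = 7.8102
d((24, 6), (-13, -22)) = 46.4004
d((24, 6), (-27, -13)) = 54.4243
d((24, 6), (-8, 10)) = 32.249
d((24, 6), (28, -30)) = 36.2215
d((24, 6), (13, -25)) = 32.8938
d((24, 6), (26, -17)) = 23.0868
d((-27, 0), (-6, 15)) = 25.807
d((-27, 0), (18, 1)) = 45.0111
d((-27, 0), (-13, -22)) = 26.0768
d((-27, 0), (-27, -13)) = 13.0
d((-27, 0), (-8, 10)) = 21.4709
d((-27, 0), (28, -30)) = 62.6498
d((-27, 0), (13, -25)) = 47.1699
d((-27, 0), (26, -17)) = 55.6597
d((-6, 15), (18, 1)) = 27.7849
d((-6, 15), (-13, -22)) = 37.6563
d((-6, 15), (-27, -13)) = 35.0
d((-6, 15), (-8, 10)) = 5.3852 <-- minimum
d((-6, 15), (28, -30)) = 56.4004
d((-6, 15), (13, -25)) = 44.2832
d((-6, 15), (26, -17)) = 45.2548
d((18, 1), (-13, -22)) = 38.6005
d((18, 1), (-27, -13)) = 47.1275
d((18, 1), (-8, 10)) = 27.5136
d((18, 1), (28, -30)) = 32.573
d((18, 1), (13, -25)) = 26.4764
d((18, 1), (26, -17)) = 19.6977
d((-13, -22), (-27, -13)) = 16.6433
d((-13, -22), (-8, 10)) = 32.3883
d((-13, -22), (28, -30)) = 41.7732
d((-13, -22), (13, -25)) = 26.1725
d((-13, -22), (26, -17)) = 39.3192
d((-27, -13), (-8, 10)) = 29.8329
d((-27, -13), (28, -30)) = 57.5674
d((-27, -13), (13, -25)) = 41.7612
d((-27, -13), (26, -17)) = 53.1507
d((-8, 10), (28, -30)) = 53.8145
d((-8, 10), (13, -25)) = 40.8167
d((-8, 10), (26, -17)) = 43.4166
d((28, -30), (13, -25)) = 15.8114
d((28, -30), (26, -17)) = 13.1529
d((13, -25), (26, -17)) = 15.2643

Closest pair: (-6, 15) and (-8, 10) with distance 5.3852

The closest pair is (-6, 15) and (-8, 10) with Euclidean distance 5.3852. For 10 points, brute-force pairwise comparison is shown above. For large n, the divide-and-conquer algorithm (sort by x, recurse on halves, check the dividing strip) achieves O(n log n).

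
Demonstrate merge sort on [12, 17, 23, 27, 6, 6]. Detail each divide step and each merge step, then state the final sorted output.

Merge sort trace:

Split: [12, 17, 23, 27, 6, 6] -> [12, 17, 23] and [27, 6, 6]
  Split: [12, 17, 23] -> [12] and [17, 23]
    Split: [17, 23] -> [17] and [23]
    Merge: [17] + [23] -> [17, 23]
  Merge: [12] + [17, 23] -> [12, 17, 23]
  Split: [27, 6, 6] -> [27] and [6, 6]
    Split: [6, 6] -> [6] and [6]
    Merge: [6] + [6] -> [6, 6]
  Merge: [27] + [6, 6] -> [6, 6, 27]
Merge: [12, 17, 23] + [6, 6, 27] -> [6, 6, 12, 17, 23, 27]

Final sorted array: [6, 6, 12, 17, 23, 27]

The merge sort proceeds by recursively splitting the array and merging sorted halves.
After all merges, the sorted array is [6, 6, 12, 17, 23, 27].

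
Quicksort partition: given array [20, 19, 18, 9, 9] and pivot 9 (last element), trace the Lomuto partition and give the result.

Lomuto partition with pivot = 9:

Initial array: [20, 19, 18, 9, 9]

arr[0]=20 > 9: no swap
arr[1]=19 > 9: no swap
arr[2]=18 > 9: no swap
arr[3]=9 <= 9: swap with position 0, array becomes [9, 19, 18, 20, 9]

Place pivot at position 1: [9, 9, 18, 20, 19]
Pivot position: 1

After partitioning with pivot 9, the array becomes [9, 9, 18, 20, 19]. The pivot is placed at index 1. All elements to the left of the pivot are <= 9, and all elements to the right are > 9.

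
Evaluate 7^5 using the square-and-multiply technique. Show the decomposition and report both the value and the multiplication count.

Computing 7^5 by squaring (build up from 7^1; each line after the first costs one multiplication):

7^1 = 7
7^2 = (7^1)^2 = 7^2 = 49
7^4 = (7^2)^2 = 49^2 = 2401
7^5 = 7 * 7^4 = 7 * 2401 = 16807

Result: 16807
Multiplications needed: 3 (3 lines after 7^1)

7^5 = 16807. Using exponentiation by squaring, this requires 3 multiplications. The key idea: if the exponent is even, square the half-power; if odd, multiply by the base once.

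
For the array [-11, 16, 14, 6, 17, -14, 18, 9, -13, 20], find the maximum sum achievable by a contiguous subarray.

Using Kadane's algorithm on [-11, 16, 14, 6, 17, -14, 18, 9, -13, 20]:

Scanning through the array:
Position 1 (value 16): max_ending_here = 16, max_so_far = 16
Position 2 (value 14): max_ending_here = 30, max_so_far = 30
Position 3 (value 6): max_ending_here = 36, max_so_far = 36
Position 4 (value 17): max_ending_here = 53, max_so_far = 53
Position 5 (value -14): max_ending_here = 39, max_so_far = 53
Position 6 (value 18): max_ending_here = 57, max_so_far = 57
Position 7 (value 9): max_ending_here = 66, max_so_far = 66
Position 8 (value -13): max_ending_here = 53, max_so_far = 66
Position 9 (value 20): max_ending_here = 73, max_so_far = 73

Maximum subarray: [16, 14, 6, 17, -14, 18, 9, -13, 20]
Maximum sum: 73

The maximum subarray is [16, 14, 6, 17, -14, 18, 9, -13, 20] with sum 73. This subarray runs from index 1 to index 9.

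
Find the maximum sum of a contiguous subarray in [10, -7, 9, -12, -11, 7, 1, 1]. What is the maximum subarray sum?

Using Kadane's algorithm on [10, -7, 9, -12, -11, 7, 1, 1]:

Scanning through the array:
Position 1 (value -7): max_ending_here = 3, max_so_far = 10
Position 2 (value 9): max_ending_here = 12, max_so_far = 12
Position 3 (value -12): max_ending_here = 0, max_so_far = 12
Position 4 (value -11): max_ending_here = -11, max_so_far = 12
Position 5 (value 7): max_ending_here = 7, max_so_far = 12
Position 6 (value 1): max_ending_here = 8, max_so_far = 12
Position 7 (value 1): max_ending_here = 9, max_so_far = 12

Maximum subarray: [10, -7, 9]
Maximum sum: 12

The maximum subarray is [10, -7, 9] with sum 12. This subarray runs from index 0 to index 2.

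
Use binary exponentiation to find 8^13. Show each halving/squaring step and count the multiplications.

Computing 8^13 by squaring (build up from 8^1; each line after the first costs one multiplication):

8^1 = 8
8^2 = (8^1)^2 = 8^2 = 64
8^3 = 8 * 8^2 = 8 * 64 = 512
8^6 = (8^3)^2 = 512^2 = 262144
8^12 = (8^6)^2 = 262144^2 = 68719476736
8^13 = 8 * 8^12 = 8 * 68719476736 = 549755813888

Result: 549755813888
Multiplications needed: 5 (5 lines after 8^1)

8^13 = 549755813888. Using exponentiation by squaring, this requires 5 multiplications. The key idea: if the exponent is even, square the half-power; if odd, multiply by the base once.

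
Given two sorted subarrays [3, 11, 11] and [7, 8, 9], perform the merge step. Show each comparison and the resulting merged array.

Merging process:

Compare 3 vs 7: take 3 from left. Merged: [3]
Compare 11 vs 7: take 7 from right. Merged: [3, 7]
Compare 11 vs 8: take 8 from right. Merged: [3, 7, 8]
Compare 11 vs 9: take 9 from right. Merged: [3, 7, 8, 9]
Append remaining from left: [11, 11]. Merged: [3, 7, 8, 9, 11, 11]

Final merged array: [3, 7, 8, 9, 11, 11]
Total comparisons: 4

The merged array is [3, 7, 8, 9, 11, 11], requiring 4 comparisons. The merge step runs in O(n) time where n is the total number of elements.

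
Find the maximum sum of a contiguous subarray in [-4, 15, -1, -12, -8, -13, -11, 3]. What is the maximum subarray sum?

Using Kadane's algorithm on [-4, 15, -1, -12, -8, -13, -11, 3]:

Scanning through the array:
Position 1 (value 15): max_ending_here = 15, max_so_far = 15
Position 2 (value -1): max_ending_here = 14, max_so_far = 15
Position 3 (value -12): max_ending_here = 2, max_so_far = 15
Position 4 (value -8): max_ending_here = -6, max_so_far = 15
Position 5 (value -13): max_ending_here = -13, max_so_far = 15
Position 6 (value -11): max_ending_here = -11, max_so_far = 15
Position 7 (value 3): max_ending_here = 3, max_so_far = 15

Maximum subarray: [15]
Maximum sum: 15

The maximum subarray is [15] with sum 15. This subarray runs from index 1 to index 1.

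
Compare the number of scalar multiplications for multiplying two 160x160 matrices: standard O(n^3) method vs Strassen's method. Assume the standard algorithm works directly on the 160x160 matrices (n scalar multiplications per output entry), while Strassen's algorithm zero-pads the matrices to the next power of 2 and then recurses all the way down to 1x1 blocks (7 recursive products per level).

Matrix multiplication for 160x160 matrices:

Strassen's algorithm requires power-of-2 dimensions. Pad 160x160 to 256x256 (next power of 2).

Standard algorithm: 160^3 = 4096000 multiplications
Strassen's algorithm: 7^(log2(256)) = 7^8 = 5764801 multiplications
Difference: 4096000 - 5764801 = -1668801 (Strassen uses MORE here due to padding overhead — for small or just-over-power-of-2 n, padding can outweigh the per-level savings)

Standard: 4096000 multiplications (160^3). Strassen: 5764801 multiplications (7^8, after padding to 256x256). Strassen reduces 8 recursive multiplications to 7 at each level.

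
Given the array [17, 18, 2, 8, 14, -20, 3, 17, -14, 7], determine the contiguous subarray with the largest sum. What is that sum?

Using Kadane's algorithm on [17, 18, 2, 8, 14, -20, 3, 17, -14, 7]:

Scanning through the array:
Position 1 (value 18): max_ending_here = 35, max_so_far = 35
Position 2 (value 2): max_ending_here = 37, max_so_far = 37
Position 3 (value 8): max_ending_here = 45, max_so_far = 45
Position 4 (value 14): max_ending_here = 59, max_so_far = 59
Position 5 (value -20): max_ending_here = 39, max_so_far = 59
Position 6 (value 3): max_ending_here = 42, max_so_far = 59
Position 7 (value 17): max_ending_here = 59, max_so_far = 59
Position 8 (value -14): max_ending_here = 45, max_so_far = 59
Position 9 (value 7): max_ending_here = 52, max_so_far = 59

Maximum subarray: [17, 18, 2, 8, 14]
Maximum sum: 59

The maximum subarray is [17, 18, 2, 8, 14] with sum 59. This subarray runs from index 0 to index 4.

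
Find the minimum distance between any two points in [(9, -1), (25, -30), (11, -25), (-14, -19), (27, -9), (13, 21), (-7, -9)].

Computing all pairwise distances among 7 points:

d((9, -1), (25, -30)) = 33.121
d((9, -1), (11, -25)) = 24.0832
d((9, -1), (-14, -19)) = 29.2062
d((9, -1), (27, -9)) = 19.6977
d((9, -1), (13, 21)) = 22.3607
d((9, -1), (-7, -9)) = 17.8885
d((25, -30), (11, -25)) = 14.8661
d((25, -30), (-14, -19)) = 40.5216
d((25, -30), (27, -9)) = 21.095
d((25, -30), (13, 21)) = 52.3927
d((25, -30), (-7, -9)) = 38.2753
d((11, -25), (-14, -19)) = 25.7099
d((11, -25), (27, -9)) = 22.6274
d((11, -25), (13, 21)) = 46.0435
d((11, -25), (-7, -9)) = 24.0832
d((-14, -19), (27, -9)) = 42.2019
d((-14, -19), (13, 21)) = 48.2597
d((-14, -19), (-7, -9)) = 12.2066 <-- minimum
d((27, -9), (13, 21)) = 33.1059
d((27, -9), (-7, -9)) = 34.0
d((13, 21), (-7, -9)) = 36.0555

Closest pair: (-14, -19) and (-7, -9) with distance 12.2066

The closest pair is (-14, -19) and (-7, -9) with Euclidean distance 12.2066. For 7 points, brute-force pairwise comparison is shown above. For large n, the divide-and-conquer algorithm (sort by x, recurse on halves, check the dividing strip) achieves O(n log n).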